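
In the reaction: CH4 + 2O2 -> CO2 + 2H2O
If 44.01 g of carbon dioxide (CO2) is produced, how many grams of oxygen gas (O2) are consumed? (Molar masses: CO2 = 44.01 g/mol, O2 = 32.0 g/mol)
Moles of CO2 = 44.01 g ÷ 44.01 g/mol = 1 mol
Mole ratio: 2 mol O2 / 1 mol CO2
Moles of O2 = 1 × (2/1) = 2 mol
Mass of O2 = 2 mol × 32.0 g/mol = 64 g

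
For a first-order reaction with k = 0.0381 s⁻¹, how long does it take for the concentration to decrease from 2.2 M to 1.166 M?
16.66 s

From ln[A] = ln[A]₀ - k·t: t = ln([A]₀/[A])/k = ln(2.2/1.166)/0.0381 = ln(1.8868)/0.0381 = 0.6349/0.0381 = 16.66 s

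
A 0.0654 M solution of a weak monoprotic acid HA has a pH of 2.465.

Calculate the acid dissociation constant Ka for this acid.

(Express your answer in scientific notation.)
K_a = 1.90e-04

[H⁺] = 10^(−pH) = 10^(−2.465) = 3.428e-03 M. For HA ⇌ H⁺ + A⁻, Ka = x²/(C − x) = (3.428e-03)²/(0.0654 − 3.428e-03) = 1.90e-04.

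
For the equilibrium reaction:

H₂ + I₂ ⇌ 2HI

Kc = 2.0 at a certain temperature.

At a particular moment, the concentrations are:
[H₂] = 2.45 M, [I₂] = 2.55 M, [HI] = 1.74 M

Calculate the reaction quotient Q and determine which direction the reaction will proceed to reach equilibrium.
Q = 0.485, Q < K, reaction proceeds forward (toward products)

Q = ([HI]^2) / ([H₂] × [I₂])
  = ((1.74)^2) / ((2.45)·(2.55)) = 3.0276/6.2475 = 0.4846
Since Q = 0.4846 < Kc = 2.0, the reaction proceeds forward (toward products) to reach equilibrium.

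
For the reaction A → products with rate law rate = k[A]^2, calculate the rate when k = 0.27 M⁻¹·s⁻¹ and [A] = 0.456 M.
0.05614 M/s

rate = k·[A]^2 = 0.27·(0.456)^2 = 0.27·0.207936 = 0.05614 M/s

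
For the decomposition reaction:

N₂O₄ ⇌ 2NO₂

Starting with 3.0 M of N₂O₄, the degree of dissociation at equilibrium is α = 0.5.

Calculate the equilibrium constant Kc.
K_c = 6.0000

x = α·[A]₀ = 0.5 × 3.0 = 1.5 M dissociated.
At eq: [N₂O₄] = 3.0 − 1.5 = 1.5 M; [NO₂] = 2x = 3 M.
Kc = [NO₂]²/[N₂O₄] = (3)²/1.5 = 6.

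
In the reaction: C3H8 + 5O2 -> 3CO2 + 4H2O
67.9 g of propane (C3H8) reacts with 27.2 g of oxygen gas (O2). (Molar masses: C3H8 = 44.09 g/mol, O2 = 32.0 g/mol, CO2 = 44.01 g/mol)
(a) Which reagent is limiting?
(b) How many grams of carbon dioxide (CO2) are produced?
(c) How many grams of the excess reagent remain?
(a) O2, (b) 22.45 g, (c) 60.4 g

Moles of C3H8 = 67.9 g ÷ 44.09 g/mol = 1.54003 mol
Moles of O2 = 27.2 g ÷ 32.0 g/mol = 0.85 mol
Moles ÷ coefficient: C3H8: 1.54003/1 = 1.54, O2: 0.85/5 = 0.17
(a) O2 has the smaller value, so O2 is the limiting reagent.
(b) Moles of CO2 = 0.85 mol O2 × (3/5) = 0.51 mol; mass = 0.51 mol × 44.01 g/mol = 22.45 g
(c) C3H8 consumed = 0.85 × (1/5) = 0.17 mol; remaining = 1.54003 − 0.17 = 1.37003 mol; mass = 1.37003 mol × 44.09 g/mol = 60.4 g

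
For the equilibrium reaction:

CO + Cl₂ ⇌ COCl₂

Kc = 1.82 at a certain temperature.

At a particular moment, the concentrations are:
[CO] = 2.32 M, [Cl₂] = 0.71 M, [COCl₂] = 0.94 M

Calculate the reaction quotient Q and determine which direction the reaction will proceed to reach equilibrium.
Q = 0.571, Q < K, reaction proceeds forward (toward products)

Q = ([COCl₂]) / ([CO] × [Cl₂])
  = ((0.94)) / ((2.32)·(0.71)) = 0.94/1.6472 = 0.5707
Since Q = 0.5707 < Kc = 1.82, the reaction proceeds forward (toward products) to reach equilibrium.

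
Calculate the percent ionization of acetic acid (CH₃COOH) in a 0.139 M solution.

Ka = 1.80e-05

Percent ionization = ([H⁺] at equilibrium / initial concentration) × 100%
Percent ionization = 1.13%

Let x = [H⁺]. Ka = x²/(C - x) ⇒ x² + (1.80e-05)x - (1.80e-05)(0.139) = 0. x = 1.5728e-03. Percent = (1.5728e-03/0.139) × 100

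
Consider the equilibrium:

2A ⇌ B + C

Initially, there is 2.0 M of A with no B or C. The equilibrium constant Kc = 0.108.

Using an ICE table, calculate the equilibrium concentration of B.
[B] = 0.397 M

ICE: [A] = 2.0 − 2x, [B] = [C] = x.
Kc = x²/(2.0 − 2x)² = 0.108 ⇒ √Kc = x/(2.0 − 2x).
x = √0.108·2.0/(1 + 2√0.108) = 0.32863·2.0/1.6573 = 0.3966.
[B] = x = 0.397 M.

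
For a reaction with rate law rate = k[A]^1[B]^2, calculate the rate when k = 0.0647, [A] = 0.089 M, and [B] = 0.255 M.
0.0003744 M/s

rate = k·[A]^1·[B]^2 = 0.0647·(0.089)^1·(0.255)^2 = 0.0647·0.089·0.065025 = 0.0003744 M/s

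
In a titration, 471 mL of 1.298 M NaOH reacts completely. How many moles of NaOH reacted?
Moles = Molarity × Volume (L)
Moles = 1.298 M × 0.471 L = 0.6114 mol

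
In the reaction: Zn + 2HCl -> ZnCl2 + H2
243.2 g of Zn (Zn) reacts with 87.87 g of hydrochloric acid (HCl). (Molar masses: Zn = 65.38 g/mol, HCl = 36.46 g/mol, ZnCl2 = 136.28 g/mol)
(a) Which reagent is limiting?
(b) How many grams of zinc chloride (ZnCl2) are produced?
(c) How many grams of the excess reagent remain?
(a) HCl, (b) 164.2 g, (c) 164.4 g

Moles of Zn = 243.2 g ÷ 65.38 g/mol = 3.71979 mol
Moles of HCl = 87.87 g ÷ 36.46 g/mol = 2.41004 mol
Moles ÷ coefficient: Zn: 3.71979/1 = 3.72, HCl: 2.41004/2 = 1.205
(a) HCl has the smaller value, so HCl is the limiting reagent.
(b) Moles of ZnCl2 = 2.41004 mol HCl × (1/2) = 1.20502 mol; mass = 1.20502 mol × 136.28 g/mol = 164.2 g
(c) Zn consumed = 2.41004 × (1/2) = 1.20502 mol; remaining = 3.71979 − 1.20502 = 2.51477 mol; mass = 2.51477 mol × 65.38 g/mol = 164.4 g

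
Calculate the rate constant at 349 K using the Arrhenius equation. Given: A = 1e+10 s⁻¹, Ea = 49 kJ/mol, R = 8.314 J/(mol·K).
4.63e+02 s⁻¹

k = A·exp(-Ea/(R·T)) = 1e+10·exp(-49000/(8.314·349)) = 1e+10·exp(-16.8873) = 1e+10·4.6337e-08 = 4.63e+02 s⁻¹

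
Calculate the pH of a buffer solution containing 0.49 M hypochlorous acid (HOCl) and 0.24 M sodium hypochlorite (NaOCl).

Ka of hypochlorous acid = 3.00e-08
pH = 7.21

pKa = -log(3.00e-08) = 7.52. pH = pKa + log([A⁻]/[HA]) = 7.52 + log(0.24/0.49)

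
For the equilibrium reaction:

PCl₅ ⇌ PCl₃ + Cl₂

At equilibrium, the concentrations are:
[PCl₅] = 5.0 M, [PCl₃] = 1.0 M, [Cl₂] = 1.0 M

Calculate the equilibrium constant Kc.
K_c = 0.2000

Kc = ([PCl₃] × [Cl₂]) / ([PCl₅])
   = ((1.0)·(1.0)) / ((5.0))
   = 1 / 5 = 0.2000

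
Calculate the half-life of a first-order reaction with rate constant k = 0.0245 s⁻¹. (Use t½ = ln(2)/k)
28.29 s

t½ = ln(2)/k = 0.6931/0.0245 = 28.29 s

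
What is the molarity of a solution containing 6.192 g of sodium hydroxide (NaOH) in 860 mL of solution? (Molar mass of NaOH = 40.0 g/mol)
Moles of NaOH = 6.192 g ÷ 40.0 g/mol = 0.1548 mol
Volume = 860 mL = 0.86 L
Molarity = 0.1548 mol ÷ 0.86 L = 0.18 M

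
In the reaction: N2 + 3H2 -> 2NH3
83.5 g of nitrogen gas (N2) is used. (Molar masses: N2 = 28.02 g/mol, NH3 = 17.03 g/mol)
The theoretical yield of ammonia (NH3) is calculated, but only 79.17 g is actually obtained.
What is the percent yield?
Moles of N2 = 83.5 g ÷ 28.02 g/mol = 2.98001 mol
Mole ratio: 2 mol NH3 / 1 mol N2
Moles of NH3 = 2.98001 × (2/1) = 5.96003 mol
Theoretical yield = 5.96003 mol × 17.03 g/mol = 101.5 g
Actual yield = 79.17 g
Percent yield = (79.17 / 101.5) × 100% = 78.0%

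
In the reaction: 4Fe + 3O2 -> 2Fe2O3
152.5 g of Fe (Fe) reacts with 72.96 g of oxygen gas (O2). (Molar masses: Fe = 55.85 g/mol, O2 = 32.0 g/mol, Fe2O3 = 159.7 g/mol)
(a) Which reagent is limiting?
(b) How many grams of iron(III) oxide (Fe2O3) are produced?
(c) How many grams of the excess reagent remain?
(a) Fe, (b) 218 g, (c) 7.427 g

Moles of Fe = 152.5 g ÷ 55.85 g/mol = 2.73053 mol
Moles of O2 = 72.96 g ÷ 32.0 g/mol = 2.28 mol
Moles ÷ coefficient: Fe: 2.73053/4 = 0.6826, O2: 2.28/3 = 0.76
(a) Fe has the smaller value, so Fe is the limiting reagent.
(b) Moles of Fe2O3 = 2.73053 mol Fe × (2/4) = 1.36526 mol; mass = 1.36526 mol × 159.7 g/mol = 218 g
(c) O2 consumed = 2.73053 × (3/4) = 2.0479 mol; remaining = 2.28 − 2.0479 = 0.232104 mol; mass = 0.232104 mol × 32.0 g/mol = 7.427 g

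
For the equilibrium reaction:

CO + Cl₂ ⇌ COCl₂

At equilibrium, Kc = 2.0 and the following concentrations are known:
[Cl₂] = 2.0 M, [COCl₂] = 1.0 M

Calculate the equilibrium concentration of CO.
[CO] = 0.2500 M

Kc = ([COCl₂]) / ([CO] × [Cl₂]) = 2.0
[CO]^1 = (product terms)/(Kc · other reactant terms) = 1 / (2.0 · 2) = 0.25
[CO] = 0.2500 M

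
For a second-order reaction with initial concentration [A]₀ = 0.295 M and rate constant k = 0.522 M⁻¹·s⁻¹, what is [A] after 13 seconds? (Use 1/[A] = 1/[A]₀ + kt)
0.0983 M

1/[A] = 1/[A]₀ + k·t = 1/0.295 + (0.522)·(13) = 3.3898 + 6.7860 = 10.1758
[A] = 1/10.1758 = 0.0983 M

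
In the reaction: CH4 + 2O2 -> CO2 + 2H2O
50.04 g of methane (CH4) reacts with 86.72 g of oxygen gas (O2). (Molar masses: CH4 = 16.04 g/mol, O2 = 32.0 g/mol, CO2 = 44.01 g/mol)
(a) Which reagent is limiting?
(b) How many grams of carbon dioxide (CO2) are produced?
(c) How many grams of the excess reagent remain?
(a) O2, (b) 59.63 g, (c) 28.31 g

Moles of CH4 = 50.04 g ÷ 16.04 g/mol = 3.1197 mol
Moles of O2 = 86.72 g ÷ 32.0 g/mol = 2.71 mol
Moles ÷ coefficient: CH4: 3.1197/1 = 3.12, O2: 2.71/2 = 1.355
(a) O2 has the smaller value, so O2 is the limiting reagent.
(b) Moles of CO2 = 2.71 mol O2 × (1/2) = 1.355 mol; mass = 1.355 mol × 44.01 g/mol = 59.63 g
(c) CH4 consumed = 2.71 × (1/2) = 1.355 mol; remaining = 3.1197 − 1.355 = 1.7647 mol; mass = 1.7647 mol × 16.04 g/mol = 28.31 g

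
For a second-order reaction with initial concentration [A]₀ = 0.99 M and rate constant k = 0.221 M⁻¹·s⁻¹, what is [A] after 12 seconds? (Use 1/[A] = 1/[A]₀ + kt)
0.2731 M

1/[A] = 1/[A]₀ + k·t = 1/0.99 + (0.221)·(12) = 1.0101 + 2.6520 = 3.6621
[A] = 1/3.6621 = 0.2731 M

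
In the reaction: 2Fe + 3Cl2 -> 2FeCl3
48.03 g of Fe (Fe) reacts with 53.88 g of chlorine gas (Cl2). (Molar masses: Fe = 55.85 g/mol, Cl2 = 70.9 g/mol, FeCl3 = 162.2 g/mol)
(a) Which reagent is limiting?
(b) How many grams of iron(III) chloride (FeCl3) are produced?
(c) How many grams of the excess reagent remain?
(a) Cl2, (b) 82.18 g, (c) 19.73 g

Moles of Fe = 48.03 g ÷ 55.85 g/mol = 0.859982 mol
Moles of Cl2 = 53.88 g ÷ 70.9 g/mol = 0.759944 mol
Moles ÷ coefficient: Fe: 0.859982/2 = 0.43, Cl2: 0.759944/3 = 0.2533
(a) Cl2 has the smaller value, so Cl2 is the limiting reagent.
(b) Moles of FeCl3 = 0.759944 mol Cl2 × (2/3) = 0.506629 mol; mass = 0.506629 mol × 162.2 g/mol = 82.18 g
(c) Fe consumed = 0.759944 × (2/3) = 0.506629 mol; remaining = 0.859982 − 0.506629 = 0.353353 mol; mass = 0.353353 mol × 55.85 g/mol = 19.73 g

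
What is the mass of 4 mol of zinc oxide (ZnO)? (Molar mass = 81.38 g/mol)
Mass = 4 mol × 81.38 g/mol = 325.5 g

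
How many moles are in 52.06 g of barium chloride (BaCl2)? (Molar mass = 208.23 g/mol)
Moles = 52.06 g ÷ 208.23 g/mol = 0.25 mol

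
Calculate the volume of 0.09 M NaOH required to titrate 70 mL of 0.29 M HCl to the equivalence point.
V_{base} = 225.6 mL

At equivalence: moles acid = moles base.
moles HCl = 0.29 M × 0.07 L = 0.0203 mol
V_NaOH = 0.0203 mol ÷ 0.09 M = 0.2256 L = 225.6 mL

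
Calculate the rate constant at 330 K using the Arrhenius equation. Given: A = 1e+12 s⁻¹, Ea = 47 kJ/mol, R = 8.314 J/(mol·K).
3.63e+04 s⁻¹

k = A·exp(-Ea/(R·T)) = 1e+12·exp(-47000/(8.314·330)) = 1e+12·exp(-17.1307) = 1e+12·3.6329e-08 = 3.63e+04 s⁻¹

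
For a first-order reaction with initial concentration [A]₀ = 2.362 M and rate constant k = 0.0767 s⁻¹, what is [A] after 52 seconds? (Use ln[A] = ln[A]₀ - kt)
0.0438 M

ln[A] = ln[A]₀ - k·t = ln(2.362) - (0.0767)·(52) = 0.8595 - 3.9884 = -3.1289
[A] = e^(-3.1289) = 0.0438 M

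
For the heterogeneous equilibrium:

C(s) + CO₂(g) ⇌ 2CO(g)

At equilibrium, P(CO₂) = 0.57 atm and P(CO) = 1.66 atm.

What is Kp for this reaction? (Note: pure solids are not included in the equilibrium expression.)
K_p = 4.834

Solid C is excluded.
Kp = P(CO)²/P(CO₂) = (1.66)²/0.57 = 2.756/0.57 = 4.834.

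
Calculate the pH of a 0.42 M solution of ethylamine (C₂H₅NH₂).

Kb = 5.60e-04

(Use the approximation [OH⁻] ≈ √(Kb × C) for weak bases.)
pH = 12.19

[OH⁻] = √(Kb × C) = √(5.60e-04 × 0.42) = 1.5336e-02. pOH = 1.81, pH = 14 - pOH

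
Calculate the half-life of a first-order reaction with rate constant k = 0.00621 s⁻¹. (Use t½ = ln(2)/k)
111.62 s

t½ = ln(2)/k = 0.6931/0.00621 = 111.62 s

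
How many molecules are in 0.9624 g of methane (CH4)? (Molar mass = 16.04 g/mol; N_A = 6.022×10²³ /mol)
Moles = 0.9624 g ÷ 16.04 g/mol = 0.06 mol
Molecules = 0.06 mol × 6.022×10²³ /mol = 3.613e+22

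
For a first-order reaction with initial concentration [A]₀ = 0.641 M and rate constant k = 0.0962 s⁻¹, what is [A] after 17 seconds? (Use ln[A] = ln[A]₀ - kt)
0.1249 M

ln[A] = ln[A]₀ - k·t = ln(0.641) - (0.0962)·(17) = -0.4447 - 1.6354 = -2.0801
[A] = e^(-2.0801) = 0.1249 M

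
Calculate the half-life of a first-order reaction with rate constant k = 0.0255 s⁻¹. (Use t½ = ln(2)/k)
27.18 s

t½ = ln(2)/k = 0.6931/0.0255 = 27.18 s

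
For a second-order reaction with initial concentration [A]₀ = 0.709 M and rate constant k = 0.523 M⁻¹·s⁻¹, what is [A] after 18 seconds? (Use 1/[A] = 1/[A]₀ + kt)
0.0924 M

1/[A] = 1/[A]₀ + k·t = 1/0.709 + (0.523)·(18) = 1.4104 + 9.4140 = 10.8244
[A] = 1/10.8244 = 0.0924 M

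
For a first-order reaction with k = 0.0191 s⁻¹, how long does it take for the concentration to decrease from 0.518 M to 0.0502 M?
122.20 s

From ln[A] = ln[A]₀ - k·t: t = ln([A]₀/[A])/k = ln(0.518/0.0502)/0.0191 = ln(10.3187)/0.0191 = 2.3340/0.0191 = 122.20 s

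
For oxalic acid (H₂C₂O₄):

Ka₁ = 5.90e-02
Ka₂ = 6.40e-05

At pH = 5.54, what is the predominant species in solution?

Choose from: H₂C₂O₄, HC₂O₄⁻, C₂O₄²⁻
C₂O₄²⁻

pKa1 = 1.23, pKa2 = 4.19. Each pKa is the crossover between adjacent species; pH = 5.54 lies in the region where C₂O₄²⁻ predominates.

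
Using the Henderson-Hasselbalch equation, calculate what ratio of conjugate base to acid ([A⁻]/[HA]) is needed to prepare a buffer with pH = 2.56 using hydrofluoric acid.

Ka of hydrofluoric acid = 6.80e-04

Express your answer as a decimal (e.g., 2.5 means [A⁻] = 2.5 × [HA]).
[A⁻]/[HA] = 0.247

pKa = −log(6.80e-04) = 3.1675. pH = pKa + log([A⁻]/[HA]). 2.56 = 3.1675 + log(ratio). log(ratio) = 2.56 − 3.1675 = -0.6075. ratio = 10^(-0.6075) = 0.247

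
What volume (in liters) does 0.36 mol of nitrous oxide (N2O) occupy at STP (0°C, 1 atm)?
At STP, 1 mol of gas occupies 22.4 L
Volume = 0.36 mol × 22.4 L/mol = 8.06 L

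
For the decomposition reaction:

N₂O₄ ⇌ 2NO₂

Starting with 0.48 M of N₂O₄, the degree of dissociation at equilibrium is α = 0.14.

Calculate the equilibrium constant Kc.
K_c = 0.0438

x = α·[A]₀ = 0.14 × 0.48 = 0.0672 M dissociated.
At eq: [N₂O₄] = 0.48 − 0.0672 = 0.4128 M; [NO₂] = 2x = 0.1344 M.
Kc = [NO₂]²/[N₂O₄] = (0.1344)²/0.4128 = 0.04376.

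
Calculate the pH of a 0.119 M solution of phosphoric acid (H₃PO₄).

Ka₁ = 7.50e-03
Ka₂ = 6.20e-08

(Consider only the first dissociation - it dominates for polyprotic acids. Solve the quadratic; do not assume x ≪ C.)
pH = 1.58

x² + Ka₁·x − Ka₁·C = 0 with Ka₁ = 7.50e-03, C = 0.119.
x = (−Ka₁ + √(Ka₁² + 4·Ka₁·C))/2 = 2.6359e-02 M, so pH = 1.58.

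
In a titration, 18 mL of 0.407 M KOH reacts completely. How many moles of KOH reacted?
Moles = Molarity × Volume (L)
Moles = 0.407 M × 0.018 L = 0.007326 mol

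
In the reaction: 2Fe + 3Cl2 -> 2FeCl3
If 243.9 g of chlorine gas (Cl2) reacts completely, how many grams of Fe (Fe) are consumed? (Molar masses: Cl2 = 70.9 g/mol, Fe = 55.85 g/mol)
Moles of Cl2 = 243.9 g ÷ 70.9 g/mol = 3.44006 mol
Mole ratio: 2 mol Fe / 3 mol Cl2
Moles of Fe = 3.44006 × (2/3) = 2.29337 mol
Mass of Fe = 2.29337 mol × 55.85 g/mol = 128.1 g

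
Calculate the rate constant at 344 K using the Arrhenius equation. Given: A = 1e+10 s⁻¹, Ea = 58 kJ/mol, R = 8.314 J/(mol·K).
1.56e+01 s⁻¹

k = A·exp(-Ea/(R·T)) = 1e+10·exp(-58000/(8.314·344)) = 1e+10·exp(-20.2796) = 1e+10·1.5584e-09 = 1.56e+01 s⁻¹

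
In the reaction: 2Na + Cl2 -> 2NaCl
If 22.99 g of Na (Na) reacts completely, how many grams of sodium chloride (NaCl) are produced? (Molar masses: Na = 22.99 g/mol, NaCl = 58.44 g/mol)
Moles of Na = 22.99 g ÷ 22.99 g/mol = 1 mol
Mole ratio: 2 mol NaCl / 2 mol Na
Moles of NaCl = 1 × (2/2) = 1 mol
Mass of NaCl = 1 mol × 58.44 g/mol = 58.44 g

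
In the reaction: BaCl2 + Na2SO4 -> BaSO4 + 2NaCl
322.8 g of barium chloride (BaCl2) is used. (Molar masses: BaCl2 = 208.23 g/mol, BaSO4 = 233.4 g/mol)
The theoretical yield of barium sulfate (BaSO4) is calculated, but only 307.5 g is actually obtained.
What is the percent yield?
Moles of BaCl2 = 322.8 g ÷ 208.23 g/mol = 1.55021 mol
Mole ratio: 1 mol BaSO4 / 1 mol BaCl2
Moles of BaSO4 = 1.55021 × (1/1) = 1.55021 mol
Theoretical yield = 1.55021 mol × 233.4 g/mol = 361.82 g
Actual yield = 307.5 g
Percent yield = (307.5 / 361.82) × 100% = 85.0%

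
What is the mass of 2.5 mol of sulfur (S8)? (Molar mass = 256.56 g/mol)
Mass = 2.5 mol × 256.56 g/mol = 641.4 g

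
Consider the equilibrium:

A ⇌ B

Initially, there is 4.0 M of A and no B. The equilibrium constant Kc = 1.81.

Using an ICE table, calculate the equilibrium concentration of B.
[B] = 2.577 M

ICE: [A] = 4.0 − x, [B] = x.
Kc = x/(4.0 − x) = 1.81 ⇒ x = 1.81·4.0/(1 + 1.81) = 7.24/2.81 = 2.577.
[B] = x = 2.577 M.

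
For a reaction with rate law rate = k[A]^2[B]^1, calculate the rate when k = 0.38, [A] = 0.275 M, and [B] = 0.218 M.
0.006265 M/s

rate = k·[A]^2·[B]^1 = 0.38·(0.275)^2·(0.218)^1 = 0.38·0.075625·0.218 = 0.006265 M/s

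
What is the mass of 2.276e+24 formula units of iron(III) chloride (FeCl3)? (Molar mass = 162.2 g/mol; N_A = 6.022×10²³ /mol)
Moles = 2.276e+24 ÷ 6.022×10²³ = 3.77948 mol
Mass = 3.77948 mol × 162.2 g/mol = 613 g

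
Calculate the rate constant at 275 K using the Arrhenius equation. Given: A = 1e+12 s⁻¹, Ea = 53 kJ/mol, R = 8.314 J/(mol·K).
8.56e+01 s⁻¹

k = A·exp(-Ea/(R·T)) = 1e+12·exp(-53000/(8.314·275)) = 1e+12·exp(-23.1811) = 1e+12·8.5624e-11 = 8.56e+01 s⁻¹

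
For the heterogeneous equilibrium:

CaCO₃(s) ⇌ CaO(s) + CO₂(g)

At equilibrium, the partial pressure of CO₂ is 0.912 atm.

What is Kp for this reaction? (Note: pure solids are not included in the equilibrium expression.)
K_p = 0.912

Solids (CaCO₃, CaO) have activity 1 and are excluded.
Kp = P(CO₂) = 0.912.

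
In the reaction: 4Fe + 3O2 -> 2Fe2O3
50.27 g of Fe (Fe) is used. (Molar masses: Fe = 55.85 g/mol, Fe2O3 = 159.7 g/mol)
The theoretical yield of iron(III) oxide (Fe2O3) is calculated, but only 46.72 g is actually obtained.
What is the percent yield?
Moles of Fe = 50.27 g ÷ 55.85 g/mol = 0.90009 mol
Mole ratio: 2 mol Fe2O3 / 4 mol Fe
Moles of Fe2O3 = 0.90009 × (2/4) = 0.450045 mol
Theoretical yield = 0.450045 mol × 159.7 g/mol = 71.872 g
Actual yield = 46.72 g
Percent yield = (46.72 / 71.872) × 100% = 65.0%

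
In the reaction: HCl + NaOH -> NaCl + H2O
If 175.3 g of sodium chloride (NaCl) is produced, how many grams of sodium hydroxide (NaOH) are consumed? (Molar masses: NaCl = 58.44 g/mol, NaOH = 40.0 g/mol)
Moles of NaCl = 175.3 g ÷ 58.44 g/mol = 2.99966 mol
Mole ratio: 1 mol NaOH / 1 mol NaCl
Moles of NaOH = 2.99966 × (1/1) = 2.99966 mol
Mass of NaOH = 2.99966 mol × 40.0 g/mol = 120 g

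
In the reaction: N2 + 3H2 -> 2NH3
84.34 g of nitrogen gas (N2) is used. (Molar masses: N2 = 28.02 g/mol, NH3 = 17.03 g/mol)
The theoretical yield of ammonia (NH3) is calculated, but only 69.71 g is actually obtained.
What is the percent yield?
Moles of N2 = 84.34 g ÷ 28.02 g/mol = 3.00999 mol
Mole ratio: 2 mol NH3 / 1 mol N2
Moles of NH3 = 3.00999 × (2/1) = 6.01999 mol
Theoretical yield = 6.01999 mol × 17.03 g/mol = 102.52 g
Actual yield = 69.71 g
Percent yield = (69.71 / 102.52) × 100% = 68.0%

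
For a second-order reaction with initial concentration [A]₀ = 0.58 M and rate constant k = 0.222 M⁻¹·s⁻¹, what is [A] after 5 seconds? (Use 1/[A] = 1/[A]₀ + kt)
0.3528 M

1/[A] = 1/[A]₀ + k·t = 1/0.58 + (0.222)·(5) = 1.7241 + 1.1100 = 2.8341
[A] = 1/2.8341 = 0.3528 M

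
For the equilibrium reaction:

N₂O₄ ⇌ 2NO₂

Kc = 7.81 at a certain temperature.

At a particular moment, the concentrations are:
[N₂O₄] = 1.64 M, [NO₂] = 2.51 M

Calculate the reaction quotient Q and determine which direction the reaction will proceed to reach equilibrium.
Q = 3.842, Q < K, reaction proceeds forward (toward products)

Q = ([NO₂]^2) / ([N₂O₄])
  = ((2.51)^2) / ((1.64)) = 6.3001/1.64 = 3.842
Since Q = 3.842 < Kc = 7.81, the reaction proceeds forward (toward products) to reach equilibrium.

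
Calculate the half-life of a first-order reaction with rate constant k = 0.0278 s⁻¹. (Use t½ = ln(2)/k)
24.93 s

t½ = ln(2)/k = 0.6931/0.0278 = 24.93 s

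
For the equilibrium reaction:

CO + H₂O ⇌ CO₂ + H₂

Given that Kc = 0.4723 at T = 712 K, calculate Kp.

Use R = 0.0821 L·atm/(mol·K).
K_p = 0.4723

Δn = (moles gaseous products) − (moles gaseous reactants) = 0
T = 712 K; RT = 0.0821 × 712 = 58.4552
Kp = Kc·(RT)^Δn = 0.4723 × (58.4552)^0 = 0.4723 × 1 = 0.4723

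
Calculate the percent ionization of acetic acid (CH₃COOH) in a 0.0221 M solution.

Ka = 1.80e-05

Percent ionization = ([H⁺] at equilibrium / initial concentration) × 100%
Percent ionization = 2.81%

Let x = [H⁺]. Ka = x²/(C - x) ⇒ x² + (1.80e-05)x - (1.80e-05)(0.0221) = 0. x = 6.2178e-04. Percent = (6.2178e-04/0.0221) × 100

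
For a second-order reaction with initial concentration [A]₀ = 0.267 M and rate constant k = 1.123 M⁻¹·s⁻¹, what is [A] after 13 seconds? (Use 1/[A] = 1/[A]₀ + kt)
0.0545 M

1/[A] = 1/[A]₀ + k·t = 1/0.267 + (1.123)·(13) = 3.7453 + 14.5990 = 18.3443
[A] = 1/18.3443 = 0.0545 M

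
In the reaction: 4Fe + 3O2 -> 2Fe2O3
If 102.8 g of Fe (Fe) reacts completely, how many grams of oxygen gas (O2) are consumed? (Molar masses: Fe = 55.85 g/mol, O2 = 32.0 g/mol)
Moles of Fe = 102.8 g ÷ 55.85 g/mol = 1.84064 mol
Mole ratio: 3 mol O2 / 4 mol Fe
Moles of O2 = 1.84064 × (3/4) = 1.38048 mol
Mass of O2 = 1.38048 mol × 32.0 g/mol = 44.18 g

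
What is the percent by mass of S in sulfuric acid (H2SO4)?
Mass of S in formula = 32.07 × 1 = 32.07 g/mol
Molar mass = 98.09 g/mol
% S = (32.07/98.09) × 100% = 32.69%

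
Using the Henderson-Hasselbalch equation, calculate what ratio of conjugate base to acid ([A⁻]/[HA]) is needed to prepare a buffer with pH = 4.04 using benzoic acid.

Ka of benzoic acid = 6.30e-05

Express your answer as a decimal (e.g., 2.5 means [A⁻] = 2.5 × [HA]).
[A⁻]/[HA] = 0.691

pKa = −log(6.30e-05) = 4.2007. pH = pKa + log([A⁻]/[HA]). 4.04 = 4.2007 + log(ratio). log(ratio) = 4.04 − 4.2007 = -0.1607. ratio = 10^(-0.1607) = 0.691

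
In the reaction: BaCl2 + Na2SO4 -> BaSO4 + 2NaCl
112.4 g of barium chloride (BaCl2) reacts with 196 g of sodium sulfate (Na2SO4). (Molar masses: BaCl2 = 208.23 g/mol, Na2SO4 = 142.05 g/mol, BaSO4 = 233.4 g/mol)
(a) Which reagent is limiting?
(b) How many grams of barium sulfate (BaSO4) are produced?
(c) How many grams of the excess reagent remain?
(a) BaCl2, (b) 126 g, (c) 119.3 g

Moles of BaCl2 = 112.4 g ÷ 208.23 g/mol = 0.539788 mol
Moles of Na2SO4 = 196 g ÷ 142.05 g/mol = 1.3798 mol
Moles ÷ coefficient: BaCl2: 0.539788/1 = 0.5398, Na2SO4: 1.3798/1 = 1.38
(a) BaCl2 has the smaller value, so BaCl2 is the limiting reagent.
(b) Moles of BaSO4 = 0.539788 mol BaCl2 × (1/1) = 0.539788 mol; mass = 0.539788 mol × 233.4 g/mol = 126 g
(c) Na2SO4 consumed = 0.539788 × (1/1) = 0.539788 mol; remaining = 1.3798 − 0.539788 = 0.840008 mol; mass = 0.840008 mol × 142.05 g/mol = 119.3 g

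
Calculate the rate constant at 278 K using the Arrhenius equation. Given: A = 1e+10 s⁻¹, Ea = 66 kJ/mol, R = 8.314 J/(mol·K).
3.97e-03 s⁻¹

k = A·exp(-Ea/(R·T)) = 1e+10·exp(-66000/(8.314·278)) = 1e+10·exp(-28.5555) = 1e+10·3.9676e-13 = 3.97e-03 s⁻¹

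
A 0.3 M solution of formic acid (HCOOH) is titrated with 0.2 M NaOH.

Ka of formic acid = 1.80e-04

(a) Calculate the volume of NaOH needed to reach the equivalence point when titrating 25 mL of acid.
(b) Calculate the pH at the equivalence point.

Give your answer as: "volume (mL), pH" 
V = 37.5 mL, pH = 8.41

(a) At equivalence: moles acid = moles base.
moles acid = 0.3 × 0.025 = 0.0075 mol; V_NaOH = 0.0075/0.2 = 0.0375 L = 37.5 mL.
(b) At equivalence, all acid → conjugate base A⁻ at [A⁻] = 0.0075/0.0625 = 0.12 M.
Kb = Kw/Ka = 1.0e-14/1.80e-04 = 5.556e-11; [OH⁻] = √(Kb·[A⁻]) = 2.582e-06; pOH = 5.59; pH = 14 − pOH = 8.41.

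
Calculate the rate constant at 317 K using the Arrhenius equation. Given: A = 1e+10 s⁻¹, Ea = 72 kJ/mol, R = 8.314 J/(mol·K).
1.37e-02 s⁻¹

k = A·exp(-Ea/(R·T)) = 1e+10·exp(-72000/(8.314·317)) = 1e+10·exp(-27.3189) = 1e+10·1.3663e-12 = 1.37e-02 s⁻¹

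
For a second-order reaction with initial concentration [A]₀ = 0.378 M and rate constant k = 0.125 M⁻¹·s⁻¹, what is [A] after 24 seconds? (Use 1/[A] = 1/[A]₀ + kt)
0.1771 M

1/[A] = 1/[A]₀ + k·t = 1/0.378 + (0.125)·(24) = 2.6455 + 3.0000 = 5.6455
[A] = 1/5.6455 = 0.1771 M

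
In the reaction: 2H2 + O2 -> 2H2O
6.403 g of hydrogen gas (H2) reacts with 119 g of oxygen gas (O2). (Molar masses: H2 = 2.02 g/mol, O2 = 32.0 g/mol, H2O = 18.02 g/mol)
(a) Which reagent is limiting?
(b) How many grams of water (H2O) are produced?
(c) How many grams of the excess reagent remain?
(a) H2, (b) 57.12 g, (c) 68.28 g

Moles of H2 = 6.403 g ÷ 2.02 g/mol = 3.1698 mol
Moles of O2 = 119 g ÷ 32.0 g/mol = 3.71875 mol
Moles ÷ coefficient: H2: 3.1698/2 = 1.585, O2: 3.71875/1 = 3.719
(a) H2 has the smaller value, so H2 is the limiting reagent.
(b) Moles of H2O = 3.1698 mol H2 × (2/2) = 3.1698 mol; mass = 3.1698 mol × 18.02 g/mol = 57.12 g
(c) O2 consumed = 3.1698 × (1/2) = 1.5849 mol; remaining = 3.71875 − 1.5849 = 2.13385 mol; mass = 2.13385 mol × 32.0 g/mol = 68.28 g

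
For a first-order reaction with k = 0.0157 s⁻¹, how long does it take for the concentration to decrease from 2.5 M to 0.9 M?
65.07 s

From ln[A] = ln[A]₀ - k·t: t = ln([A]₀/[A])/k = ln(2.5/0.9)/0.0157 = ln(2.7778)/0.0157 = 1.0217/0.0157 = 65.07 s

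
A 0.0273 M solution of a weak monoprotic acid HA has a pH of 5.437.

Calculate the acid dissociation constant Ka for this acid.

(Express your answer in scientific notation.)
K_a = 4.90e-10

[H⁺] = 10^(−pH) = 10^(−5.437) = 3.656e-06 M. For HA ⇌ H⁺ + A⁻, Ka = x²/(C − x) = (3.656e-06)²/(0.0273 − 3.656e-06) = 4.90e-10.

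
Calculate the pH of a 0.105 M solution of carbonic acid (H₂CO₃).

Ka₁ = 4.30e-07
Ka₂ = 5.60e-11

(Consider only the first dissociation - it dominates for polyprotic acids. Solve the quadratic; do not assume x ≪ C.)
pH = 3.67

x² + Ka₁·x − Ka₁·C = 0 with Ka₁ = 4.30e-07, C = 0.105.
x = (−Ka₁ + √(Ka₁² + 4·Ka₁·C))/2 = 2.1227e-04 M, so pH = 3.67.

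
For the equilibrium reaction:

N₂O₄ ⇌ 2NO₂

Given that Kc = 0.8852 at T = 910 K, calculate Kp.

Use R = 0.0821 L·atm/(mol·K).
K_p = 66.1342

Δn = (moles gaseous products) − (moles gaseous reactants) = 1
T = 910 K; RT = 0.0821 × 910 = 74.711
Kp = Kc·(RT)^Δn = 0.8852 × (74.711)^1 = 0.8852 × 74.711 = 66.1342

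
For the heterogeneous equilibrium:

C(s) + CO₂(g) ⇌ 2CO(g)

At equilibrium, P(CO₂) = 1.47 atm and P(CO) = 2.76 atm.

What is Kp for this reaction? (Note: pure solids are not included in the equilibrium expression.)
K_p = 5.182

Solid C is excluded.
Kp = P(CO)²/P(CO₂) = (2.76)²/1.47 = 7.618/1.47 = 5.182.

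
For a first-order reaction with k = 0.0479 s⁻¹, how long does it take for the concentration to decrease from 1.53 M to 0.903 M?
11.01 s

From ln[A] = ln[A]₀ - k·t: t = ln([A]₀/[A])/k = ln(1.53/0.903)/0.0479 = ln(1.6944)/0.0479 = 0.5273/0.0479 = 11.01 s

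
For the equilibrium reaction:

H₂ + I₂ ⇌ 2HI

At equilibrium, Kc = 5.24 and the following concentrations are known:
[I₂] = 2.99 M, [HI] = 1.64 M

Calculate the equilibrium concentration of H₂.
[H₂] = 0.1717 M

Kc = ([HI]^2) / ([H₂] × [I₂]) = 5.24
[H₂]^1 = (product terms)/(Kc · other reactant terms) = 2.6896 / (5.24 · 2.99) = 0.17167
[H₂] = 0.1717 M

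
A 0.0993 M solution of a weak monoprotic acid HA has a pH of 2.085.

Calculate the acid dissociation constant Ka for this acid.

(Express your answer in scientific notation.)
K_a = 7.42e-04

[H⁺] = 10^(−pH) = 10^(−2.085) = 8.222e-03 M. For HA ⇌ H⁺ + A⁻, Ka = x²/(C − x) = (8.222e-03)²/(0.0993 − 8.222e-03) = 7.42e-04.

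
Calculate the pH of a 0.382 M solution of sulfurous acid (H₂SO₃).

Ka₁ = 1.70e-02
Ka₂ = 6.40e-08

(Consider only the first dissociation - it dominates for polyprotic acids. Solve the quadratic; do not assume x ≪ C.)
pH = 1.14

x² + Ka₁·x − Ka₁·C = 0 with Ka₁ = 1.70e-02, C = 0.382.
x = (−Ka₁ + √(Ka₁² + 4·Ka₁·C))/2 = 7.2532e-02 M, so pH = 1.14.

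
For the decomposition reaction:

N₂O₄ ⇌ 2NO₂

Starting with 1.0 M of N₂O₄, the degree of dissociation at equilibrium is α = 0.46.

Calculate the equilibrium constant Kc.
K_c = 1.5674

x = α·[A]₀ = 0.46 × 1.0 = 0.46 M dissociated.
At eq: [N₂O₄] = 1.0 − 0.46 = 0.54 M; [NO₂] = 2x = 0.92 M.
Kc = [NO₂]²/[N₂O₄] = (0.92)²/0.54 = 1.567.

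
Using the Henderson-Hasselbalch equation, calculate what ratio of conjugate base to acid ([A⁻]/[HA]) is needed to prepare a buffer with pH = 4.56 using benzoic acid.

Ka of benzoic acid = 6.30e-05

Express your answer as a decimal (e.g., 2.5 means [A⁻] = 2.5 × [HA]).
[A⁻]/[HA] = 2.287

pKa = −log(6.30e-05) = 4.2007. pH = pKa + log([A⁻]/[HA]). 4.56 = 4.2007 + log(ratio). log(ratio) = 4.56 − 4.2007 = 0.3593. ratio = 10^(0.3593) = 2.287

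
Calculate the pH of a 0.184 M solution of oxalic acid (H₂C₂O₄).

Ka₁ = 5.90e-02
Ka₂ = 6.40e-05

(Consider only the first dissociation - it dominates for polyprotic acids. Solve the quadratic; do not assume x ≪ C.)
pH = 1.10

x² + Ka₁·x − Ka₁·C = 0 with Ka₁ = 5.90e-02, C = 0.184.
x = (−Ka₁ + √(Ka₁² + 4·Ka₁·C))/2 = 7.8788e-02 M, so pH = 1.10.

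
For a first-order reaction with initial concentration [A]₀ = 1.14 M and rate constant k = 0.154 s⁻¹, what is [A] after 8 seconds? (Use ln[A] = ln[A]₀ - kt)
0.3325 M

ln[A] = ln[A]₀ - k·t = ln(1.14) - (0.154)·(8) = 0.1310 - 1.2320 = -1.1010
[A] = e^(-1.1010) = 0.3325 M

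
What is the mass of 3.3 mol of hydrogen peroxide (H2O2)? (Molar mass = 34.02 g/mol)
Mass = 3.3 mol × 34.02 g/mol = 112.3 g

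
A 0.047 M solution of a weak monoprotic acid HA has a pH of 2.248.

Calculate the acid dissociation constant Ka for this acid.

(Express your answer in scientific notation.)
K_a = 7.72e-04

[H⁺] = 10^(−pH) = 10^(−2.248) = 5.649e-03 M. For HA ⇌ H⁺ + A⁻, Ka = x²/(C − x) = (5.649e-03)²/(0.047 − 5.649e-03) = 7.72e-04.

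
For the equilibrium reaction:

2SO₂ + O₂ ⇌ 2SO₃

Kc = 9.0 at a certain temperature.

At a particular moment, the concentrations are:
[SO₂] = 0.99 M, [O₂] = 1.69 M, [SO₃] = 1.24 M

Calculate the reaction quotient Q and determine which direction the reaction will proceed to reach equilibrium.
Q = 0.928, Q < K, reaction proceeds forward (toward products)

Q = ([SO₃]^2) / ([SO₂]^2 × [O₂])
  = ((1.24)^2) / ((0.99)^2·(1.69)) = 1.5376/1.6564 = 0.9283
Since Q = 0.9283 < Kc = 9.0, the reaction proceeds forward (toward products) to reach equilibrium.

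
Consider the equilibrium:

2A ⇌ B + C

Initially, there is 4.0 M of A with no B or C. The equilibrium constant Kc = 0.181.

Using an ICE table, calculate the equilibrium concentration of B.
[B] = 0.919 M

ICE: [A] = 4.0 − 2x, [B] = [C] = x.
Kc = x²/(4.0 − 2x)² = 0.181 ⇒ √Kc = x/(4.0 − 2x).
x = √0.181·4.0/(1 + 2√0.181) = 0.42544·4.0/1.8509 = 0.91943.
[B] = x = 0.919 M.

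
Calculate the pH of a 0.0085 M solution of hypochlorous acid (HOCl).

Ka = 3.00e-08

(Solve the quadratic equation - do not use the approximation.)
pH = 4.80

x² + Ka×x - Ka×C = 0. Using quadratic formula: [H⁺] = 1.5954e-05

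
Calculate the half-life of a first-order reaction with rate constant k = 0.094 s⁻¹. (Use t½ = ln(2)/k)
7.37 s

t½ = ln(2)/k = 0.6931/0.094 = 7.37 s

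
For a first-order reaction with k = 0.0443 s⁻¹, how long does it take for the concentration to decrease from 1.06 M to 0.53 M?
15.65 s

From ln[A] = ln[A]₀ - k·t: t = ln([A]₀/[A])/k = ln(1.06/0.53)/0.0443 = ln(2.0000)/0.0443 = 0.6931/0.0443 = 15.65 s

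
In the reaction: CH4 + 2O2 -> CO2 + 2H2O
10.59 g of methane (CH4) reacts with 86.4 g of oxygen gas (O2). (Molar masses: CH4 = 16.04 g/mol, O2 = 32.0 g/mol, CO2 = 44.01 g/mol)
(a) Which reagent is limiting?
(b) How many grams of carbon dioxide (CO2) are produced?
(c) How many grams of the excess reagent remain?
(a) CH4, (b) 29.06 g, (c) 44.15 g

Moles of CH4 = 10.59 g ÷ 16.04 g/mol = 0.660224 mol
Moles of O2 = 86.4 g ÷ 32.0 g/mol = 2.7 mol
Moles ÷ coefficient: CH4: 0.660224/1 = 0.6602, O2: 2.7/2 = 1.35
(a) CH4 has the smaller value, so CH4 is the limiting reagent.
(b) Moles of CO2 = 0.660224 mol CH4 × (1/1) = 0.660224 mol; mass = 0.660224 mol × 44.01 g/mol = 29.06 g
(c) O2 consumed = 0.660224 × (2/1) = 1.32045 mol; remaining = 2.7 − 1.32045 = 1.37955 mol; mass = 1.37955 mol × 32.0 g/mol = 44.15 g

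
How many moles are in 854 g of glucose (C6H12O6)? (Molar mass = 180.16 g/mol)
Moles = 854 g ÷ 180.16 g/mol = 4.74 mol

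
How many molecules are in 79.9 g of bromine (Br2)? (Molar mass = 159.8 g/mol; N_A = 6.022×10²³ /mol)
Moles = 79.9 g ÷ 159.8 g/mol = 0.5 mol
Molecules = 0.5 mol × 6.022×10²³ /mol = 3.011e+23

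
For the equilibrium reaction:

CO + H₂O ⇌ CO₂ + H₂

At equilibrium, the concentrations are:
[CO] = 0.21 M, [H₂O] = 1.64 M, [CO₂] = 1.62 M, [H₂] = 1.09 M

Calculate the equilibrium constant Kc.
K_c = 5.1272

Kc = ([CO₂] × [H₂]) / ([CO] × [H₂O])
   = ((1.62)·(1.09)) / ((0.21)·(1.64))
   = 1.7658 / 0.3444 = 5.1272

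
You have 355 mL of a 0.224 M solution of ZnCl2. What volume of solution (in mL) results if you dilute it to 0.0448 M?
Using M₁V₁ = M₂V₂:
0.224 × 355 = 0.0448 × V₂
V₂ = (0.224 × 355) / 0.0448 = 1775 mL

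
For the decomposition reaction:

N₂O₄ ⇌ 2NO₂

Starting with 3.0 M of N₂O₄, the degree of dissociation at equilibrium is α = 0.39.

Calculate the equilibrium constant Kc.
K_c = 2.9921

x = α·[A]₀ = 0.39 × 3.0 = 1.17 M dissociated.
At eq: [N₂O₄] = 3.0 − 1.17 = 1.83 M; [NO₂] = 2x = 2.34 M.
Kc = [NO₂]²/[N₂O₄] = (2.34)²/1.83 = 2.992.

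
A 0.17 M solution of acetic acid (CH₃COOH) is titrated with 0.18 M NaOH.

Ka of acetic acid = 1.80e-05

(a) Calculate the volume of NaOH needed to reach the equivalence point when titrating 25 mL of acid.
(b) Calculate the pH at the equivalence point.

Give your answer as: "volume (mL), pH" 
V = 23.6 mL, pH = 8.84

(a) At equivalence: moles acid = moles base.
moles acid = 0.17 × 0.025 = 0.00425 mol; V_NaOH = 0.00425/0.18 = 0.02361 L = 23.6 mL.
(b) At equivalence, all acid → conjugate base A⁻ at [A⁻] = 0.00425/0.04861 = 0.08743 M.
Kb = Kw/Ka = 1.0e-14/1.80e-05 = 5.556e-10; [OH⁻] = √(Kb·[A⁻]) = 6.969e-06; pOH = 5.16; pH = 14 − pOH = 8.84.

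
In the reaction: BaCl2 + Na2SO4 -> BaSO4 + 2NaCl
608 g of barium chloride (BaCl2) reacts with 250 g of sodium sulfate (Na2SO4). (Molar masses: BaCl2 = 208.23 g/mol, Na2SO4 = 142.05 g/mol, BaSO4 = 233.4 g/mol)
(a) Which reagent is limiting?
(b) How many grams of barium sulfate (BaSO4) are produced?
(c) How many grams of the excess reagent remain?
(a) Na2SO4, (b) 410.8 g, (c) 241.5 g

Moles of BaCl2 = 608 g ÷ 208.23 g/mol = 2.91985 mol
Moles of Na2SO4 = 250 g ÷ 142.05 g/mol = 1.75994 mol
Moles ÷ coefficient: BaCl2: 2.91985/1 = 2.92, Na2SO4: 1.75994/1 = 1.76
(a) Na2SO4 has the smaller value, so Na2SO4 is the limiting reagent.
(b) Moles of BaSO4 = 1.75994 mol Na2SO4 × (1/1) = 1.75994 mol; mass = 1.75994 mol × 233.4 g/mol = 410.8 g
(c) BaCl2 consumed = 1.75994 × (1/1) = 1.75994 mol; remaining = 2.91985 − 1.75994 = 1.1599 mol; mass = 1.1599 mol × 208.23 g/mol = 241.5 g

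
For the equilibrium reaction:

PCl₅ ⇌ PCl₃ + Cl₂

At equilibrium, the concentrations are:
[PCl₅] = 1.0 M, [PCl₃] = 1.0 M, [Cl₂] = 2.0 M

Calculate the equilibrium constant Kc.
K_c = 2.0000

Kc = ([PCl₃] × [Cl₂]) / ([PCl₅])
   = ((1.0)·(2.0)) / ((1.0))
   = 2 / 1 = 2.0000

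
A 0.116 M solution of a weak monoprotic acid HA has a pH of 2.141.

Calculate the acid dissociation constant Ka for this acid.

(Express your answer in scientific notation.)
K_a = 4.80e-04

[H⁺] = 10^(−pH) = 10^(−2.141) = 7.228e-03 M. For HA ⇌ H⁺ + A⁻, Ka = x²/(C − x) = (7.228e-03)²/(0.116 − 7.228e-03) = 4.80e-04.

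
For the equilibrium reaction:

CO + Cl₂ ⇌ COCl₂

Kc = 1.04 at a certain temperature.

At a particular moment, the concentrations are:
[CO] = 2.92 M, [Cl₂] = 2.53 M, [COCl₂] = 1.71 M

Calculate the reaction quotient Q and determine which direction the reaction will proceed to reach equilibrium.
Q = 0.231, Q < K, reaction proceeds forward (toward products)

Q = ([COCl₂]) / ([CO] × [Cl₂])
  = ((1.71)) / ((2.92)·(2.53)) = 1.71/7.3876 = 0.2315
Since Q = 0.2315 < Kc = 1.04, the reaction proceeds forward (toward products) to reach equilibrium.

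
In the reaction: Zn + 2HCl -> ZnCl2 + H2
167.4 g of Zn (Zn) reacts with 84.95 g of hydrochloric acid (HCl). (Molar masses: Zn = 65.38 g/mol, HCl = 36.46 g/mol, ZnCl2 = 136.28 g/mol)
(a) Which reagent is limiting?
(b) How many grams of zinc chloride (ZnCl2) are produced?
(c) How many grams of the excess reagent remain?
(a) HCl, (b) 158.8 g, (c) 91.23 g

Moles of Zn = 167.4 g ÷ 65.38 g/mol = 2.56042 mol
Moles of HCl = 84.95 g ÷ 36.46 g/mol = 2.32995 mol
Moles ÷ coefficient: Zn: 2.56042/1 = 2.56, HCl: 2.32995/2 = 1.165
(a) HCl has the smaller value, so HCl is the limiting reagent.
(b) Moles of ZnCl2 = 2.32995 mol HCl × (1/2) = 1.16498 mol; mass = 1.16498 mol × 136.28 g/mol = 158.8 g
(c) Zn consumed = 2.32995 × (1/2) = 1.16498 mol; remaining = 2.56042 − 1.16498 = 1.39544 mol; mass = 1.39544 mol × 65.38 g/mol = 91.23 g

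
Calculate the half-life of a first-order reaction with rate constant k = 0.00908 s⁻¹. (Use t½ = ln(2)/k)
76.34 s

t½ = ln(2)/k = 0.6931/0.00908 = 76.34 s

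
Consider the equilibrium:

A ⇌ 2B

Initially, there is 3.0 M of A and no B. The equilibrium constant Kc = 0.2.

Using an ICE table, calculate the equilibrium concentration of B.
[B] = 0.726 M

ICE: [A] = 3.0 − x, [B] = 2x.
Kc = (2x)²/(3.0 − x) = 0.2 ⇒ 4x² + 0.2x − 0.6 = 0.
x = (−0.2 + √(0.2² + 4·4·0.6))/(2·4) = (−0.2 + √9.64)/8 = 0.3631.
[B] = 2x = 0.726 M.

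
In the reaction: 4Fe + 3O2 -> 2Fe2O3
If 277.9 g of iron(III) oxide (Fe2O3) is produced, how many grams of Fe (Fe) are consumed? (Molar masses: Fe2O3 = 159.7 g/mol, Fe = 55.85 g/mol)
Moles of Fe2O3 = 277.9 g ÷ 159.7 g/mol = 1.74014 mol
Mole ratio: 4 mol Fe / 2 mol Fe2O3
Moles of Fe = 1.74014 × (4/2) = 3.48028 mol
Mass of Fe = 3.48028 mol × 55.85 g/mol = 194.4 g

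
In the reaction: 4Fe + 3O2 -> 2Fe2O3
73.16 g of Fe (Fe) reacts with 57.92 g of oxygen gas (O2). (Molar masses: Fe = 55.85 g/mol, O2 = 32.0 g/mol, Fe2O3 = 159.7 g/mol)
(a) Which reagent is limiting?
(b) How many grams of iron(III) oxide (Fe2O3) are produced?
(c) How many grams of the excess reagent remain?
(a) Fe, (b) 104.6 g, (c) 26.48 g

Moles of Fe = 73.16 g ÷ 55.85 g/mol = 1.30994 mol
Moles of O2 = 57.92 g ÷ 32.0 g/mol = 1.81 mol
Moles ÷ coefficient: Fe: 1.30994/4 = 0.3275, O2: 1.81/3 = 0.6033
(a) Fe has the smaller value, so Fe is the limiting reagent.
(b) Moles of Fe2O3 = 1.30994 mol Fe × (2/4) = 0.654969 mol; mass = 0.654969 mol × 159.7 g/mol = 104.6 g
(c) O2 consumed = 1.30994 × (3/4) = 0.982453 mol; remaining = 1.81 − 0.982453 = 0.827547 mol; mass = 0.827547 mol × 32.0 g/mol = 26.48 g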